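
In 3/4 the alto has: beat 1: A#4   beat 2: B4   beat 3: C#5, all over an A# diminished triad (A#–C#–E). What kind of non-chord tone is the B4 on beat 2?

Passing tone.

The harmony at that moment is A# diminished triad (A#, C#, E); B4 is not a chord tone.
It is approached by step up from A#4 and left by step up to C#5.
Step in, step out in the same direction — a passing tone.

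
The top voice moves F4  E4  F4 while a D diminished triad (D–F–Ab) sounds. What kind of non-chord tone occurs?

E4 is a neighbor tone.

The harmony at that moment is D diminished triad (D, F, Ab); E4 is not a chord tone.
It is approached by step down from F4 and left by step up to F4.
Step away and step back to the same note — a neighbor tone (lower neighbor).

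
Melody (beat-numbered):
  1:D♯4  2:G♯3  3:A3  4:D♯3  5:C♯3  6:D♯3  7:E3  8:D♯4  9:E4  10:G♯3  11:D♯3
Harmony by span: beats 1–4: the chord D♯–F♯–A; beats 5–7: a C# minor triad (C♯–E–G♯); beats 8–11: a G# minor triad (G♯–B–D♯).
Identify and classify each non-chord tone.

G♯3 (beat 2) — appoggiatura; D♯3 (beat 6) — passing tone; E4 (beat 9) — escape tone.

The harmony at that moment is D♯ diminished triad (D♯, F♯, A); G♯3 is not a chord tone.
It is approached by leap down from D♯4 and left by step up to A3.
Leap in, step out — an appoggiatura.
The harmony at that moment is C♯ minor triad (C♯, E, G♯); D♯3 is not a chord tone.
It is approached by step up from C♯3 and left by step up to E3.
Step in, step out in the same direction — a passing tone.
The harmony at that moment is G♯ minor triad (G♯, B, D♯); E4 is not a chord tone.
It is approached by step up from D♯4 and left by leap down to G♯3.
Step in, leap out — an escape tone.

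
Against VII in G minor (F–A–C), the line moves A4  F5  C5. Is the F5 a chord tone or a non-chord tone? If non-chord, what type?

F major triad contains F, A, C; F is the root, so it is a chord tone.

Chord tone (the root of F major triad).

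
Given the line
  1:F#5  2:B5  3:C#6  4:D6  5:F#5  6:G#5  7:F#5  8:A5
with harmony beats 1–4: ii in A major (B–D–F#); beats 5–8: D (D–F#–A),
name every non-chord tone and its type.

C#6 (beat 3) — passing tone; G#5 (beat 6) — neighbor tone.

The harmony at that moment is B minor triad (B, D, F#); C#6 is not a chord tone.
It is approached by step up from B5 and left by step up to D6.
Step in, step out in the same direction — a passing tone.
The harmony at that moment is D major triad (D, F#, A); G#5 is not a chord tone.
It is approached by step up from F#5 and left by step down to F#5.
Step away and step back to the same note — a neighbor tone (upper neighbor).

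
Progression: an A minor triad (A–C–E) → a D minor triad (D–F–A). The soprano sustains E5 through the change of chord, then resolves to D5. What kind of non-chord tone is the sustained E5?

The harmony at that moment is D minor triad (D, F, A); E5 is not a chord tone.
It is held over (the same pitch as the preceding E5) and left by step down to D5.
Held over from the previous chord and resolving down by step — a suspension.

E5 is a suspension.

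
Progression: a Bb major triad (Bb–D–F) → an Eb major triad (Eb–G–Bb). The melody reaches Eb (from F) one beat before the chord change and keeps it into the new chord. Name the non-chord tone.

The harmony at that moment is Bb major triad (Bb, D, F); Eb is not a chord tone.
It is approached by step down from F and then sustained as the same pitch into the next harmony.
Arriving early and becoming a chord tone when the harmony changes — an anticipation.

Eb is an anticipation.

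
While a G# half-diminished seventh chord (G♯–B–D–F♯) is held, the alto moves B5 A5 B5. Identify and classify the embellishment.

The harmony at that moment is G♯ half-diminished seventh chord (G♯, B, D, F♯); A5 is not a chord tone.
It is approached by step down from B5 and left by step up to B5.
Step away and step back to the same note — a neighbor tone (lower neighbor).

A5 is a neighbor tone.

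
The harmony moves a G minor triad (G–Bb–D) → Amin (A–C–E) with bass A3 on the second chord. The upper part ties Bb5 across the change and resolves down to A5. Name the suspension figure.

9–8 suspension.

At the second chord the bass is A3. The suspended Bb5 lies a ninth above the bass; after resolving down by step to A5, the interval above the bass becomes an octave.
Suspension figures are named by those two intervals: 9–8.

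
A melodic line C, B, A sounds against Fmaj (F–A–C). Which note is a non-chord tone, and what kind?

The harmony at that moment is F major triad (F, A, C); B is not a chord tone.
It is approached by step down from C and left by step down to A.
Step in, step out in the same direction — a passing tone.

B is a passing tone.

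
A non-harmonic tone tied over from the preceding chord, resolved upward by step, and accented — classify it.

Approach: by preparation — the pitch is first a chord tone, then held (tied or repeated) while the harmony changes under it. Departure: up by step. Metric position: strong.
A prepared dissonance that resolves upward by step — a retardation. (The same figure resolving downward would be a suspension.)

Retardation.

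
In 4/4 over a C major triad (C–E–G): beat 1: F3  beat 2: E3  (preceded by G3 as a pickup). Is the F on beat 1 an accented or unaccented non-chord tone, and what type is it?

The harmony at that moment is C major triad (C, E, G); F3 is not a chord tone.
It is approached by step down from G3 and left by step down to E3.
Step in, step out in the same direction — a passing tone.
It falls on the downbeat, so it is accented.

Accented passing tone.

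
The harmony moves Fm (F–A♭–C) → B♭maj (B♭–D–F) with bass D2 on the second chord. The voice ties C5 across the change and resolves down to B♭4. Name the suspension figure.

At the second chord the bass is D2. The suspended C5 lies a seventh above the bass; after resolving down by step to B♭4, the interval above the bass becomes a sixth.
Suspension figures are named by those two intervals: 7–6.

7–6 suspension.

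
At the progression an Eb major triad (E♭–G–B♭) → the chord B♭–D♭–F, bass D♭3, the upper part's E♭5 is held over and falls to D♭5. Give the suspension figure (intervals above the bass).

9–8 suspension.

At the second chord the bass is D♭3. The suspended E♭5 lies a ninth above the bass; after resolving down by step to D♭5, the interval above the bass becomes an octave.
Suspension figures are named by those two intervals: 9–8.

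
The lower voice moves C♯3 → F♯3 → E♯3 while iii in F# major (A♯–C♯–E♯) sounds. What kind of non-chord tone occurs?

The harmony at that moment is A♯ minor triad (A♯, C♯, E♯); F♯3 is not a chord tone.
It is approached by leap up from C♯3 and left by step down to E♯3.
Leap in, step out — an appoggiatura.

F♯3 is an appoggiatura.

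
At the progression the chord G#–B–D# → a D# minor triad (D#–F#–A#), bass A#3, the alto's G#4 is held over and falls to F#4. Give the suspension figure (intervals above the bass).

At the second chord the bass is A#3. The suspended G#4 lies a seventh above the bass; after resolving down by step to F#4, the interval above the bass becomes a sixth.
Suspension figures are named by those two intervals: 7–6.

7–6 suspension.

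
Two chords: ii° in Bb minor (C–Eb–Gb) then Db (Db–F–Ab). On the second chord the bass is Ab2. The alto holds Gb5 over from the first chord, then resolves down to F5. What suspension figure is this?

7–6 suspension.

At the second chord the bass is Ab2. The suspended Gb5 lies a seventh above the bass; after resolving down by step to F5, the interval above the bass becomes a sixth.
Suspension figures are named by those two intervals: 7–6.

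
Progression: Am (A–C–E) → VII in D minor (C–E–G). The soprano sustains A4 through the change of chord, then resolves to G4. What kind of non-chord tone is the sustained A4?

A4 is a suspension.

The harmony at that moment is C major triad (C, E, G); A4 is not a chord tone.
It is held over (the same pitch as the preceding A4) and left by step down to G4.
Held over from the previous chord and resolving down by step — a suspension.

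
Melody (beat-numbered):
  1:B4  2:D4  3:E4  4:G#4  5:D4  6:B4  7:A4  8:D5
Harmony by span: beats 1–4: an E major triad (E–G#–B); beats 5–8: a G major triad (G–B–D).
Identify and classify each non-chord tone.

The harmony at that moment is E major triad (E, G#, B); D4 is not a chord tone.
It is approached by leap down from B4 and left by step up to E4.
Leap in, step out — an appoggiatura.
The harmony at that moment is G major triad (G, B, D); A4 is not a chord tone.
It is approached by step down from B4 and left by leap up to D5.
Step in, leap out — an escape tone.

D4 (beat 2) — appoggiatura; A4 (beat 7) — escape tone.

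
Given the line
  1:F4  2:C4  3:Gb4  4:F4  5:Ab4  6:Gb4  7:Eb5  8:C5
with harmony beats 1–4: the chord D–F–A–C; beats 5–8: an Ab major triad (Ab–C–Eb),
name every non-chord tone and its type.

Gb4 (beat 3) — appoggiatura; Gb4 (beat 6) — escape tone.

The harmony at that moment is D minor seventh chord (D, F, A, C); Gb4 is not a chord tone.
It is approached by leap up from C4 and left by step down to F4.
Leap in, step out — an appoggiatura.
The harmony at that moment is Ab major triad (Ab, C, Eb); Gb4 is not a chord tone.
It is approached by step down from Ab4 and left by leap up to Eb5.
Step in, leap out — an escape tone.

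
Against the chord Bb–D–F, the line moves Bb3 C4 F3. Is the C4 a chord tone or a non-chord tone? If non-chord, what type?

The harmony at that moment is Bb major triad (Bb, D, F); C4 is not a chord tone.
It is approached by step up from Bb3 and left by leap down to F3.
Step in, leap out — an escape tone.

Non-chord tone — an escape tone.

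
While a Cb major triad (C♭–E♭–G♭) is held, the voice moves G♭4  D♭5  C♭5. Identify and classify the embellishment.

D♭5 is an appoggiatura.

The harmony at that moment is C♭ major triad (C♭, E♭, G♭); D♭5 is not a chord tone.
It is approached by leap up from G♭4 and left by step down to C♭5.
Leap in, step out — an appoggiatura.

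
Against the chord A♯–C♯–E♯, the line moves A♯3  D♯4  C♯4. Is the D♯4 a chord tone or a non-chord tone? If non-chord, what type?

Non-chord tone — an appoggiatura.

The harmony at that moment is A♯ minor triad (A♯, C♯, E♯); D♯4 is not a chord tone.
It is approached by leap up from A♯3 and left by step down to C♯4.
Leap in, step out — an appoggiatura.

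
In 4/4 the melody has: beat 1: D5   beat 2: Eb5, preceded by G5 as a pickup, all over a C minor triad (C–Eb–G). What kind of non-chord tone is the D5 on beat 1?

Appoggiatura.

The harmony at that moment is C minor triad (C, Eb, G); D5 is not a chord tone.
It is approached by leap down from G5 and left by step up to Eb5.
Leap in, step out, metrically accented — an appoggiatura.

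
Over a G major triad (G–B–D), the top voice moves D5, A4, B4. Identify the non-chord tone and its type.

The harmony at that moment is G major triad (G, B, D); A4 is not a chord tone.
It is approached by leap down from D5 and left by step up to B4.
Leap in, step out — an appoggiatura.

A4 is an appoggiatura.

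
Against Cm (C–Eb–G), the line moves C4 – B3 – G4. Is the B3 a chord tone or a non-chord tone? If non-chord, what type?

The harmony at that moment is C minor triad (C, Eb, G); B3 is not a chord tone.
It is approached by step down from C4 and left by leap up to G4.
Step in, leap out — an escape tone.

Non-chord tone — an escape tone.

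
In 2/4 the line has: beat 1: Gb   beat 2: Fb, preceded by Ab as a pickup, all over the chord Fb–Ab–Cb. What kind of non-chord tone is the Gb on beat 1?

Passing tone.

The harmony at that moment is Fb major triad (Fb, Ab, Cb); Gb is not a chord tone.
It is approached by step down from Ab and left by step down to Fb.
Step in, step out in the same direction — a passing tone.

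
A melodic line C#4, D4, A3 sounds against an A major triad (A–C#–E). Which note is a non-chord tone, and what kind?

The harmony at that moment is A major triad (A, C#, E); D4 is not a chord tone.
It is approached by step up from C#4 and left by leap down to A3.
Step in, leap out — an escape tone.

D4 is an escape tone.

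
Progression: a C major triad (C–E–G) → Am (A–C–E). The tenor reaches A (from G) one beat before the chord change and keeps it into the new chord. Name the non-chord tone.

The harmony at that moment is C major triad (C, E, G); A is not a chord tone.
It is approached by step up from G and then sustained as the same pitch into the next harmony.
Arriving early and becoming a chord tone when the harmony changes — an anticipation.

A is an anticipation.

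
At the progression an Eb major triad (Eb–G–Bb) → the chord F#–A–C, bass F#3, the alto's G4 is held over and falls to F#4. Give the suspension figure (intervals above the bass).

9–8 suspension.

At the second chord the bass is F#3. The suspended G4 lies a ninth above the bass; after resolving down by step to F#4, the interval above the bass becomes an octave.
Suspension figures are named by those two intervals: 9–8.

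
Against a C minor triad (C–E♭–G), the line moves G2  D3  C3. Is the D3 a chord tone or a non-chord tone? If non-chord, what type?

Non-chord tone — an appoggiatura.

The harmony at that moment is C minor triad (C, E♭, G); D3 is not a chord tone.
It is approached by leap up from G2 and left by step down to C3.
Leap in, step out — an appoggiatura.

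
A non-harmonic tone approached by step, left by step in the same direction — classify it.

Approach: by step. Departure: by step, continuing in the same direction.
Stepwise on both sides with no change of direction means the note fills in the space between two different chord tones — a passing tone. (Had it turned back to its starting note it would be a neighbor tone instead.)

Passing tone.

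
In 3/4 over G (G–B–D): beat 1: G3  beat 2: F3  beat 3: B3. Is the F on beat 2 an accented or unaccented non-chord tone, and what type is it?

Unaccented escape tone.

The harmony at that moment is G major triad (G, B, D); F3 is not a chord tone.
It is approached by step down from G3 and left by leap up to B3.
Step in, leap out — an escape tone.
It falls on a weak beat, so it is unaccented.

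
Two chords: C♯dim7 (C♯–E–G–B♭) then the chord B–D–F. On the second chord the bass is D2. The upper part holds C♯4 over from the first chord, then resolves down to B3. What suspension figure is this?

At the second chord the bass is D2. The suspended C♯4 lies a seventh above the bass; after resolving down by step to B3, the interval above the bass becomes a sixth.
Suspension figures are named by those two intervals: 7–6.

7–6 suspension.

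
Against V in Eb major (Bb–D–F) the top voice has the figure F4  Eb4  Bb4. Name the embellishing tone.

Eb4 is an escape tone.

The harmony at that moment is Bb major triad (Bb, D, F); Eb4 is not a chord tone.
It is approached by step down from F4 and left by leap up to Bb4.
Step in, leap out — an escape tone.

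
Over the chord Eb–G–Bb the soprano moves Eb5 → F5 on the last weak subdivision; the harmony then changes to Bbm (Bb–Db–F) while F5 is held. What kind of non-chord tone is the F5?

The harmony at that moment is Eb major triad (Eb, G, Bb); F5 is not a chord tone.
It is approached by step up from Eb5 and then sustained as the same pitch into the next harmony.
Arriving early and becoming a chord tone when the harmony changes — an anticipation.

F5 is an anticipation.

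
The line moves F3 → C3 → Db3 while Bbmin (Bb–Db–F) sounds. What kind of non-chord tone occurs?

The harmony at that moment is Bb minor triad (Bb, Db, F); C3 is not a chord tone.
It is approached by leap down from F3 and left by step up to Db3.
Leap in, step out — an appoggiatura.

C3 is an appoggiatura.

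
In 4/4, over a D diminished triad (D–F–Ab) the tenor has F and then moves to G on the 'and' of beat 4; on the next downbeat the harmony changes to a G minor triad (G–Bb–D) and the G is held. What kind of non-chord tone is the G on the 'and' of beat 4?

The harmony at that moment is D diminished triad (D, F, Ab); G is not a chord tone.
It is approached by step up from F and then sustained as the same pitch into the next harmony.
Arriving early and becoming a chord tone when the harmony changes — an anticipation.

Anticipation.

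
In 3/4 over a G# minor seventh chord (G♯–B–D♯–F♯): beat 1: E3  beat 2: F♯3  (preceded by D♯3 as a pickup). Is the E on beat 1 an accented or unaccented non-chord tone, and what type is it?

The harmony at that moment is G♯ minor seventh chord (G♯, B, D♯, F♯); E3 is not a chord tone.
It is approached by step up from D♯3 and left by step up to F♯3.
Step in, step out in the same direction — a passing tone.
It falls on the downbeat, so it is accented.

Accented passing tone.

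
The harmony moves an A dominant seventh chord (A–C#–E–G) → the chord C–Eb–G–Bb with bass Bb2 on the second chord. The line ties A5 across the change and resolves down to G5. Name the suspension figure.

7–6 suspension.

At the second chord the bass is Bb2. The suspended A5 lies a seventh above the bass; after resolving down by step to G5, the interval above the bass becomes a sixth.
Suspension figures are named by those two intervals: 7–6.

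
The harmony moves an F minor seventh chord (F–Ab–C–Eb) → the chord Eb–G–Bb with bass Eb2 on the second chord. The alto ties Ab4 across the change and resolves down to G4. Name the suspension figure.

At the second chord the bass is Eb2. The suspended Ab4 lies a fourth above the bass; after resolving down by step to G4, the interval above the bass becomes a third.
Suspension figures are named by those two intervals: 4–3.

4–3 suspension.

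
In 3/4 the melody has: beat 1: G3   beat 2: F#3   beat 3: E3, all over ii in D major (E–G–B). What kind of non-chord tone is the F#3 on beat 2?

The harmony at that moment is E minor triad (E, G, B); F#3 is not a chord tone.
It is approached by step down from G3 and left by step down to E3.
Step in, step out in the same direction — a passing tone.

Passing tone.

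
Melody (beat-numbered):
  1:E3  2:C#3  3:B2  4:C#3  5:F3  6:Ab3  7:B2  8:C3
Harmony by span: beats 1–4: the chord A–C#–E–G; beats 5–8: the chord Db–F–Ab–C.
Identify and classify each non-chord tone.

The harmony at that moment is A dominant seventh chord (A, C#, E, G); B2 is not a chord tone.
It is approached by step down from C#3 and left by step up to C#3.
Step away and step back to the same note — a neighbor tone (lower neighbor).
The harmony at that moment is Db major seventh chord (Db, F, Ab, C); B2 is not a chord tone.
It is approached by leap down from Ab3 and left by step up to C3.
Leap in, step out — an appoggiatura.

B2 (beat 3) — neighbor tone; B2 (beat 7) — appoggiatura.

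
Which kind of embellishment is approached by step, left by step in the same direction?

Approach: by step. Departure: by step, continuing in the same direction.
Stepwise on both sides with no change of direction means the note fills in the space between two different chord tones — a passing tone. (Had it turned back to its starting note it would be a neighbor tone instead.)

Passing tone.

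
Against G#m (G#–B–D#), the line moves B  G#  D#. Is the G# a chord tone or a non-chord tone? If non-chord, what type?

Chord tone (the root of G# minor triad).

G# minor triad contains G#, B, D#; G# is the root, so it is a chord tone.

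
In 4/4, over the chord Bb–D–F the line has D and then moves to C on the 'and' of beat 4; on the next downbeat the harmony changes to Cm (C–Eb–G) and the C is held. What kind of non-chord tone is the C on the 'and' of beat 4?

The harmony at that moment is Bb major triad (Bb, D, F); C is not a chord tone.
It is approached by step down from D and then sustained as the same pitch into the next harmony.
Arriving early and becoming a chord tone when the harmony changes — an anticipation.

Anticipation.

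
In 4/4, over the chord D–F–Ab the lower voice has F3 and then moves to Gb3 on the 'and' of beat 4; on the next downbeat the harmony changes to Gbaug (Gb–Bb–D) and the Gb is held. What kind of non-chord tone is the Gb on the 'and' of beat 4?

The harmony at that moment is D diminished triad (D, F, Ab); Gb3 is not a chord tone.
It is approached by step up from F3 and then sustained as the same pitch into the next harmony.
Arriving early and becoming a chord tone when the harmony changes — an anticipation.

Anticipation.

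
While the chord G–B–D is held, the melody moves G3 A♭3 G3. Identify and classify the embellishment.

A♭3 is a neighbor tone.

The harmony at that moment is G major triad (G, B, D); A♭3 is not a chord tone.
It is approached by step up from G3 and left by step down to G3.
Step away and step back to the same note — a neighbor tone (upper neighbor).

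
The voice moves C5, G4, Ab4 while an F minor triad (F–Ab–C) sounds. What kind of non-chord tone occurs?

The harmony at that moment is F minor triad (F, Ab, C); G4 is not a chord tone.
It is approached by leap down from C5 and left by step up to Ab4.
Leap in, step out — an appoggiatura.

G4 is an appoggiatura.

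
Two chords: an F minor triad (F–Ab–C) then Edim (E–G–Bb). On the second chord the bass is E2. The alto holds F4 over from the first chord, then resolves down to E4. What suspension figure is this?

At the second chord the bass is E2. The suspended F4 lies a ninth above the bass; after resolving down by step to E4, the interval above the bass becomes an octave.
Suspension figures are named by those two intervals: 9–8.

9–8 suspension.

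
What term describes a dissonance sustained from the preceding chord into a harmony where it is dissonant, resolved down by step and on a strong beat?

Approach: by preparation — the pitch is first a chord tone, then held (tied or repeated) while the harmony changes under it. Departure: down by step. Metric position: strong.
A prepared dissonance that resolves downward by step — a suspension. (The same figure resolving upward would be a retardation.)

Suspension.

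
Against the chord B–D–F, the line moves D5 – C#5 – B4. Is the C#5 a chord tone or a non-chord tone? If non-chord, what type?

The harmony at that moment is B diminished triad (B, D, F); C#5 is not a chord tone.
It is approached by step down from D5 and left by step down to B4.
Step in, step out in the same direction — a passing tone.

Non-chord tone — a passing tone.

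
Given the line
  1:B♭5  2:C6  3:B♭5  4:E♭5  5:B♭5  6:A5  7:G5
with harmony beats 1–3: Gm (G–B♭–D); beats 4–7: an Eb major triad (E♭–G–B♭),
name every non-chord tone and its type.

C6 (beat 2) — neighbor tone; A5 (beat 6) — passing tone.

The harmony at that moment is G minor triad (G, B♭, D); C6 is not a chord tone.
It is approached by step up from B♭5 and left by step down to B♭5.
Step away and step back to the same note — a neighbor tone (upper neighbor).
The harmony at that moment is E♭ major triad (E♭, G, B♭); A5 is not a chord tone.
It is approached by step down from B♭5 and left by step down to G5.
Step in, step out in the same direction — a passing tone.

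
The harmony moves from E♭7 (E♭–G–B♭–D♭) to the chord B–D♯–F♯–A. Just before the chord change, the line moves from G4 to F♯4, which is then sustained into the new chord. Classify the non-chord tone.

The harmony at that moment is E♭ dominant seventh chord (E♭, G, B♭, D♭); F♯4 is not a chord tone.
It is approached by step down from G4 and then sustained as the same pitch into the next harmony.
Arriving early and becoming a chord tone when the harmony changes — an anticipation.

F♯4 is an anticipation.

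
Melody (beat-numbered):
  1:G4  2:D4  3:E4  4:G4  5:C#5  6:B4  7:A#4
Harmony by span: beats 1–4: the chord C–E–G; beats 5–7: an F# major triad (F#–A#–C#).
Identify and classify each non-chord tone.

D4 (beat 2) — appoggiatura; B4 (beat 6) — passing tone.

The harmony at that moment is C major triad (C, E, G); D4 is not a chord tone.
It is approached by leap down from G4 and left by step up to E4.
Leap in, step out — an appoggiatura.
The harmony at that moment is F# major triad (F#, A#, C#); B4 is not a chord tone.
It is approached by step down from C#5 and left by step down to A#4.
Step in, step out in the same direction — a passing tone.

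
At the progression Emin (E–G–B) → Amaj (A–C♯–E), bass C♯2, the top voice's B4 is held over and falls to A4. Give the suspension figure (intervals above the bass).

7–6 suspension.

At the second chord the bass is C♯2. The suspended B4 lies a seventh above the bass; after resolving down by step to A4, the interval above the bass becomes a sixth.
Suspension figures are named by those two intervals: 7–6.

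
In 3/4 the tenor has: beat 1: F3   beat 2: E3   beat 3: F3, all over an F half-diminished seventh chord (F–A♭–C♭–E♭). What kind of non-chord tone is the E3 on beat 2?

Lower neighbor tone.

The harmony at that moment is F half-diminished seventh chord (F, A♭, C♭, E♭); E3 is not a chord tone.
It is approached by step down from F3 and left by step up to F3.
Step away and step back to the same note — a neighbor tone (lower neighbor).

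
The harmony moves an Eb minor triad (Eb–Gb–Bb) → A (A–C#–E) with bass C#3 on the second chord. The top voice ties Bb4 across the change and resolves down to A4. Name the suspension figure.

At the second chord the bass is C#3. The suspended Bb4 lies a seventh above the bass; after resolving down by step to A4, the interval above the bass becomes a sixth.
Suspension figures are named by those two intervals: 7–6.

7–6 suspension.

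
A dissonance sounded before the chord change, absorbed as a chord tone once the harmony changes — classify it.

Approach: ahead of the chord change (typically by step), so it is dissonant against the current harmony. Departure: none — the same pitch is restated or held and is a chord tone of the new harmony.
Dissonant first, consonant once the harmony catches up: the note simply arrives early — an anticipation. (The reverse timing, consonant first and dissonant after the change, would be a suspension or retardation.)

Anticipation.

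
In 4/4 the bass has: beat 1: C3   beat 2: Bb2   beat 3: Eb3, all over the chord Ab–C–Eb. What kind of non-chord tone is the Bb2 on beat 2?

The harmony at that moment is Ab major triad (Ab, C, Eb); Bb2 is not a chord tone.
It is approached by step down from C3 and left by leap up to Eb3.
Step in, leap out, on a weak beat — an escape tone.

Escape tone.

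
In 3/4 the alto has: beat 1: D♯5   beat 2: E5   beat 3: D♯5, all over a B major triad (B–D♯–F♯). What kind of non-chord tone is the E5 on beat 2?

Upper neighbor tone.

The harmony at that moment is B major triad (B, D♯, F♯); E5 is not a chord tone.
It is approached by step up from D♯5 and left by step down to D♯5.
Step away and step back to the same note — a neighbor tone (upper neighbor).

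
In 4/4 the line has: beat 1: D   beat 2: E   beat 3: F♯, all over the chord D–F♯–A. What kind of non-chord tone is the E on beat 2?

Passing tone.

The harmony at that moment is D major triad (D, F♯, A); E is not a chord tone.
It is approached by step up from D and left by step up to F♯.
Step in, step out in the same direction — a passing tone.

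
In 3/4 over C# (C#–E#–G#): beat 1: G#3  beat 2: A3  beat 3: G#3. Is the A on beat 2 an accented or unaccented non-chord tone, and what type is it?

The harmony at that moment is C# major triad (C#, E#, G#); A3 is not a chord tone.
It is approached by step up from G#3 and left by step down to G#3.
Step away and step back to the same note — a neighbor tone (upper neighbor).
It falls on a weak beat, so it is unaccented.

Unaccented neighbor tone.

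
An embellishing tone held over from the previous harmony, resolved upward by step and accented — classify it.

Retardation.

Approach: by preparation — the pitch is first a chord tone, then held (tied or repeated) while the harmony changes under it. Departure: up by step. Metric position: strong.
A prepared dissonance that resolves upward by step — a retardation. (The same figure resolving downward would be a suspension.)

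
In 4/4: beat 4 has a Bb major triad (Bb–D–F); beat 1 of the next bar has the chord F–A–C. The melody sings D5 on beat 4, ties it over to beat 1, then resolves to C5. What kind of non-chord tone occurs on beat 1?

The harmony at that moment is F major triad (F, A, C); D5 is not a chord tone.
It is held over (the same pitch as the preceding D5) and left by step down to C5.
Held over from the previous chord and resolving down by step — a suspension.

Suspension.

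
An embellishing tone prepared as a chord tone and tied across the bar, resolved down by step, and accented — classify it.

Suspension.

Approach: by preparation — the pitch is first a chord tone, then held (tied or repeated) while the harmony changes under it. Departure: down by step. Metric position: strong.
A prepared dissonance that resolves downward by step — a suspension. (The same figure resolving upward would be a retardation.)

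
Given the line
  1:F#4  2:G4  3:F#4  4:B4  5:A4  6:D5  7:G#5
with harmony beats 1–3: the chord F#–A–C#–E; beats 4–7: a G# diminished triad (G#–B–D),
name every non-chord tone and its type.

G4 (beat 2) — neighbor tone; A4 (beat 5) — escape tone.

The harmony at that moment is F# minor seventh chord (F#, A, C#, E); G4 is not a chord tone.
It is approached by step up from F#4 and left by step down to F#4.
Step away and step back to the same note — a neighbor tone (upper neighbor).
The harmony at that moment is G# diminished triad (G#, B, D); A4 is not a chord tone.
It is approached by step down from B4 and left by leap up to D5.
Step in, leap out — an escape tone.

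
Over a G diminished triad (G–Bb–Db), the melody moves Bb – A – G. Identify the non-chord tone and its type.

The harmony at that moment is G diminished triad (G, Bb, Db); A is not a chord tone.
It is approached by step down from Bb and left by step down to G.
Step in, step out in the same direction — a passing tone.

A is a passing tone.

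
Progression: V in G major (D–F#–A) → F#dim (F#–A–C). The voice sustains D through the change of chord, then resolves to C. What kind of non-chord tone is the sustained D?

The harmony at that moment is F# diminished triad (F#, A, C); D is not a chord tone.
It is held over (the same pitch as the preceding D) and left by step down to C.
Held over from the previous chord and resolving down by step — a suspension.

D is a suspension.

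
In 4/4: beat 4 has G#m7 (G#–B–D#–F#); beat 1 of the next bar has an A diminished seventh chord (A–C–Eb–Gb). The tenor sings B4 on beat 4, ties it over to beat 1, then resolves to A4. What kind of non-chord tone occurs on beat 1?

The harmony at that moment is A diminished seventh chord (A, C, Eb, Gb); B4 is not a chord tone.
It is held over (the same pitch as the preceding B4) and left by step down to A4.
Held over from the previous chord and resolving down by step — a suspension.

Suspension.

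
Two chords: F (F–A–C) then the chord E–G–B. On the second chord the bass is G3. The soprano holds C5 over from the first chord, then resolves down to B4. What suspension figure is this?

4–3 suspension.

At the second chord the bass is G3. The suspended C5 lies a fourth above the bass; after resolving down by step to B4, the interval above the bass becomes a third.
Suspension figures are named by those two intervals: 4–3.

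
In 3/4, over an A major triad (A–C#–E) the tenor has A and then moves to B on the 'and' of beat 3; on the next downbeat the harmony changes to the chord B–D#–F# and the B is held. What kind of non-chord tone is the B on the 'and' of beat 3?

Anticipation.

The harmony at that moment is A major triad (A, C#, E); B is not a chord tone.
It is approached by step up from A and then sustained as the same pitch into the next harmony.
Arriving early and becoming a chord tone when the harmony changes — an anticipation.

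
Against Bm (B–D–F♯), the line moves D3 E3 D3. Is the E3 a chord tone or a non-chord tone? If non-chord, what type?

Non-chord tone — a neighbor tone.

The harmony at that moment is B minor triad (B, D, F♯); E3 is not a chord tone.
It is approached by step up from D3 and left by step down to D3.
Step away and step back to the same note — a neighbor tone (upper neighbor).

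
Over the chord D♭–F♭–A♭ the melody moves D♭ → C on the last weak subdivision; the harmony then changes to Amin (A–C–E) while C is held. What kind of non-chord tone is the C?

C is an anticipation.

The harmony at that moment is D♭ minor triad (D♭, F♭, A♭); C is not a chord tone.
It is approached by step down from D♭ and then sustained as the same pitch into the next harmony.
Arriving early and becoming a chord tone when the harmony changes — an anticipation.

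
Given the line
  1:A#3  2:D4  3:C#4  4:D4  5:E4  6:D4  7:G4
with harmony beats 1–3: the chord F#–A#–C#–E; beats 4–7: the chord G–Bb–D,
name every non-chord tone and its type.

The harmony at that moment is F# dominant seventh chord (F#, A#, C#, E); D4 is not a chord tone.
It is approached by leap up from A#3 and left by step down to C#4.
Leap in, step out — an appoggiatura.
The harmony at that moment is G minor triad (G, Bb, D); E4 is not a chord tone.
It is approached by step up from D4 and left by step down to D4.
Step away and step back to the same note — a neighbor tone (upper neighbor).

D4 (beat 2) — appoggiatura; E4 (beat 5) — neighbor tone.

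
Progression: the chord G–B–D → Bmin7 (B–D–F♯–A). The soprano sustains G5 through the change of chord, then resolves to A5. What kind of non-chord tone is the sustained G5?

The harmony at that moment is B minor seventh chord (B, D, F♯, A); G5 is not a chord tone.
It is held over (the same pitch as the preceding G5) and left by step up to A5.
Held over from the previous chord and resolving up by step — a retardation.

G5 is a retardation.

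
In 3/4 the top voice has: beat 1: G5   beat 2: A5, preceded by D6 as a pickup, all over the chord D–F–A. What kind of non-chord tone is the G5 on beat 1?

Appoggiatura.

The harmony at that moment is D minor triad (D, F, A); G5 is not a chord tone.
It is approached by leap down from D6 and left by step up to A5.
Leap in, step out, metrically accented — an appoggiatura.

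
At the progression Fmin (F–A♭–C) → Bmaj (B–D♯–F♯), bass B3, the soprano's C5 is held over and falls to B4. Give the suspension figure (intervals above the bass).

At the second chord the bass is B3. The suspended C5 lies a ninth above the bass; after resolving down by step to B4, the interval above the bass becomes an octave.
Suspension figures are named by those two intervals: 9–8.

9–8 suspension.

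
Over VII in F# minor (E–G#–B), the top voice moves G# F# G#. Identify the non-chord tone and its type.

F# is a neighbor tone.

The harmony at that moment is E major triad (E, G#, B); F# is not a chord tone.
It is approached by step down from G# and left by step up to G#.
Step away and step back to the same note — a neighbor tone (lower neighbor).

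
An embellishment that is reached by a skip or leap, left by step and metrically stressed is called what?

Approach: by leap. Departure: by step. Metric position: strong.
Leap in, step out, in a metrically strong position — an appoggiatura. (It is the mirror image of the escape tone, which steps in and leaps out from a weak position.)

Appoggiatura.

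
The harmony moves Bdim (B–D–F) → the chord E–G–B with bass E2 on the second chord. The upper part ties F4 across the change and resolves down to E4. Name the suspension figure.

9–8 suspension.

At the second chord the bass is E2. The suspended F4 lies a ninth above the bass; after resolving down by step to E4, the interval above the bass becomes an octave.
Suspension figures are named by those two intervals: 9–8.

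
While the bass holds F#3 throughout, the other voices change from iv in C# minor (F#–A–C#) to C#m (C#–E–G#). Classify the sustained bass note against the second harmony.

Pedal tone (pedal point).

The harmony at that moment is C# minor triad (C#, E, G#); F#3 is not a chord tone.
It is held over (the same pitch as the preceding F#3) and then sustained as the same pitch into the next harmony.
Sustained through a change of harmony — a pedal tone.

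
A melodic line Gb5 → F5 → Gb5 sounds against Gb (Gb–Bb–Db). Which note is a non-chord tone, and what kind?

F5 is a neighbor tone.

The harmony at that moment is Gb major triad (Gb, Bb, Db); F5 is not a chord tone.
It is approached by step down from Gb5 and left by step up to Gb5.
Step away and step back to the same note — a neighbor tone (lower neighbor).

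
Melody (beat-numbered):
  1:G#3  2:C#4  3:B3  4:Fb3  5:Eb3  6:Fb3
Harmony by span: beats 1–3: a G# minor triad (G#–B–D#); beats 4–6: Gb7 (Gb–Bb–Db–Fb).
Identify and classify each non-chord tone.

The harmony at that moment is G# minor triad (G#, B, D#); C#4 is not a chord tone.
It is approached by leap up from G#3 and left by step down to B3.
Leap in, step out — an appoggiatura.
The harmony at that moment is Gb dominant seventh chord (Gb, Bb, Db, Fb); Eb3 is not a chord tone.
It is approached by step down from Fb3 and left by step up to Fb3.
Step away and step back to the same note — a neighbor tone (lower neighbor).

C#4 (beat 2) — appoggiatura; Eb3 (beat 5) — neighbor tone.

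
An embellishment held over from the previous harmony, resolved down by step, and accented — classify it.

Approach: by preparation — the pitch is first a chord tone, then held (tied or repeated) while the harmony changes under it. Departure: down by step. Metric position: strong.
A prepared dissonance that resolves downward by step — a suspension. (The same figure resolving upward would be a retardation.)

Suspension.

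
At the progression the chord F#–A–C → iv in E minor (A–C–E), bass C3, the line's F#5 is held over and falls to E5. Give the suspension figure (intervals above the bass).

4–3 suspension.

At the second chord the bass is C3. The suspended F#5 lies a fourth above the bass; after resolving down by step to E5, the interval above the bass becomes a third.
Suspension figures are named by those two intervals: 4–3.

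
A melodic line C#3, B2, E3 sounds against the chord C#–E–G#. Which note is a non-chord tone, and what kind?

B2 is an escape tone.

The harmony at that moment is C# minor triad (C#, E, G#); B2 is not a chord tone.
It is approached by step down from C#3 and left by leap up to E3.
Step in, leap out — an escape tone.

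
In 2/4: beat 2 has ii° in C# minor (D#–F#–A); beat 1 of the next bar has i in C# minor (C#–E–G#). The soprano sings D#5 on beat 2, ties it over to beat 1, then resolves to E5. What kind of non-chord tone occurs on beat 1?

The harmony at that moment is C# minor triad (C#, E, G#); D#5 is not a chord tone.
It is held over (the same pitch as the preceding D#5) and left by step up to E5.
Held over from the previous chord and resolving up by step — a retardation.

Retardation.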